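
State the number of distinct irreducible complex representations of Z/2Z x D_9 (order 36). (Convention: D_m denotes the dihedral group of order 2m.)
12

Proof sketch: The number of irreducible complex representations of a finite group equals its number of conjugacy classes. For a direct product, #classes(G x H) = #classes(G) * #classes(H). Z/2Z has 2 classes (abelian), D_9 has 6 classes, so 2 * 6 = 12, so Z/2Z x D_9 (order 36) has exactly 12 irreducible complex representations.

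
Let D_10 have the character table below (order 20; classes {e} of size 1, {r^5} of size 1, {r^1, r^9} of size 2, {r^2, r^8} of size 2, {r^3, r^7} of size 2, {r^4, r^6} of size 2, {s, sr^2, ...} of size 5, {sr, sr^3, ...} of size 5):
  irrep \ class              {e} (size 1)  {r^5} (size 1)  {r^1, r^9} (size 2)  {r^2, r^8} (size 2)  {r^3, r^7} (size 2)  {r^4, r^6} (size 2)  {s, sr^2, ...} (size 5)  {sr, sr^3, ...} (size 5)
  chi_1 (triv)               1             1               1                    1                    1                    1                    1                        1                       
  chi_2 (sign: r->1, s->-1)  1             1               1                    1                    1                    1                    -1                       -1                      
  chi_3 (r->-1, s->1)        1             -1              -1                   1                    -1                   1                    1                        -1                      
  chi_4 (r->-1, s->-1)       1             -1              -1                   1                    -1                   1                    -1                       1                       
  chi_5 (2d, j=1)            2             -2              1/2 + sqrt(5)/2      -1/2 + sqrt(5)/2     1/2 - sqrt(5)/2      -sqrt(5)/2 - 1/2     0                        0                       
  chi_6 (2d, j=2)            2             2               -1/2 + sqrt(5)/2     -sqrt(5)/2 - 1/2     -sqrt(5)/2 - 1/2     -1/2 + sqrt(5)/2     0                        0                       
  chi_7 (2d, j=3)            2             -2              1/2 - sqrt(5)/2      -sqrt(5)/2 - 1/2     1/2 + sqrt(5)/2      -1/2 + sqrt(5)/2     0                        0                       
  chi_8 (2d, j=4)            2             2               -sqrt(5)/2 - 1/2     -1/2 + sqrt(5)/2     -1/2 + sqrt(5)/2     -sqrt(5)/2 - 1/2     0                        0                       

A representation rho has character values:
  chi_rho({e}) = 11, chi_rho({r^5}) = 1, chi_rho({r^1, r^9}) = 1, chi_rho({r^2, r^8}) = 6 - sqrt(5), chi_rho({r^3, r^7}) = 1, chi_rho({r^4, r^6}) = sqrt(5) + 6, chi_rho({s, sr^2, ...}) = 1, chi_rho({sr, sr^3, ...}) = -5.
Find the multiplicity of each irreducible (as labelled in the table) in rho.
Multiplicities: chi_1: 1, chi_2: 3, chi_3: 3, chi_4: 0, chi_5: 0, chi_6: 1, chi_7: 1, chi_8: 0.

Working: Use <chi_rho, chi> = (1/|G|) sum_C |C| * chi_rho(C) * conj(chi(C)) with |G| = 20 for each irreducible chi in the table:
  <chi_rho, chi_1> = (1/20)[1*(11)*conj(1) + 1*(1)*conj(1) + 2*(1)*conj(1) + 2*(6 - sqrt(5))*conj(1) + 2*(1)*conj(1) + 2*(sqrt(5) + 6)*conj(1) + 5*(1)*conj(1) + 5*(-5)*conj(1)]
      = (1/20)[(11) + (1) + (2) + (12 - 2*sqrt(5)) + (2) + (2*sqrt(5) + 12) + (5) + (-25)] = 20/20 = 1
  <chi_rho, chi_2> = (1/20)[1*(11)*conj(1) + 1*(1)*conj(1) + 2*(1)*conj(1) + 2*(6 - sqrt(5))*conj(1) + 2*(1)*conj(1) + 2*(sqrt(5) + 6)*conj(1) + 5*(1)*conj(-1) + 5*(-5)*conj(-1)]
      = (1/20)[(11) + (1) + (2) + (12 - 2*sqrt(5)) + (2) + (2*sqrt(5) + 12) + (-5) + (25)] = 60/20 = 3
  <chi_rho, chi_3> = (1/20)[1*(11)*conj(1) + 1*(1)*conj(-1) + 2*(1)*conj(-1) + 2*(6 - sqrt(5))*conj(1) + 2*(1)*conj(-1) + 2*(sqrt(5) + 6)*conj(1) + 5*(1)*conj(1) + 5*(-5)*conj(-1)]
      = (1/20)[(11) + (-1) + (-2) + (12 - 2*sqrt(5)) + (-2) + (2*sqrt(5) + 12) + (5) + (25)] = 60/20 = 3
  <chi_rho, chi_4> = (1/20)[1*(11)*conj(1) + 1*(1)*conj(-1) + 2*(1)*conj(-1) + 2*(6 - sqrt(5))*conj(1) + 2*(1)*conj(-1) + 2*(sqrt(5) + 6)*conj(1) + 5*(1)*conj(-1) + 5*(-5)*conj(1)]
      = (1/20)[(11) + (-1) + (-2) + (12 - 2*sqrt(5)) + (-2) + (2*sqrt(5) + 12) + (-5) + (-25)] = 0/20 = 0
  <chi_rho, chi_5> = (1/20)[1*(11)*conj(2) + 1*(1)*conj(-2) + 2*(1)*conj(1/2 + sqrt(5)/2) + 2*(6 - sqrt(5))*conj(-1/2 + sqrt(5)/2) + 2*(1)*conj(1/2 - sqrt(5)/2) + 2*(sqrt(5) + 6)*conj(-sqrt(5)/2 - 1/2) + 5*(1)*conj(0) + 5*(-5)*conj(0)]
      = (1/20)[(22) + (-2) + (1 + sqrt(5)) + (-11 + 7*sqrt(5)) + (1 - sqrt(5)) + (-7*sqrt(5) - 11) + (0) + (0)] = 0/20 = 0
  <chi_rho, chi_6> = (1/20)[1*(11)*conj(2) + 1*(1)*conj(2) + 2*(1)*conj(-1/2 + sqrt(5)/2) + 2*(6 - sqrt(5))*conj(-sqrt(5)/2 - 1/2) + 2*(1)*conj(-sqrt(5)/2 - 1/2) + 2*(sqrt(5) + 6)*conj(-1/2 + sqrt(5)/2) + 5*(1)*conj(0) + 5*(-5)*conj(0)]
      = (1/20)[(22) + (2) + (-1 + sqrt(5)) + (-5*sqrt(5) - 1) + (-sqrt(5) - 1) + (-1 + 5*sqrt(5)) + (0) + (0)] = 20/20 = 1
  <chi_rho, chi_7> = (1/20)[1*(11)*conj(2) + 1*(1)*conj(-2) + 2*(1)*conj(1/2 - sqrt(5)/2) + 2*(6 - sqrt(5))*conj(-sqrt(5)/2 - 1/2) + 2*(1)*conj(1/2 + sqrt(5)/2) + 2*(sqrt(5) + 6)*conj(-1/2 + sqrt(5)/2) + 5*(1)*conj(0) + 5*(-5)*conj(0)]
      = (1/20)[(22) + (-2) + (1 - sqrt(5)) + (-5*sqrt(5) - 1) + (1 + sqrt(5)) + (-1 + 5*sqrt(5)) + (0) + (0)] = 20/20 = 1
  <chi_rho, chi_8> = (1/20)[1*(11)*conj(2) + 1*(1)*conj(2) + 2*(1)*conj(-sqrt(5)/2 - 1/2) + 2*(6 - sqrt(5))*conj(-1/2 + sqrt(5)/2) + 2*(1)*conj(-1/2 + sqrt(5)/2) + 2*(sqrt(5) + 6)*conj(-sqrt(5)/2 - 1/2) + 5*(1)*conj(0) + 5*(-5)*conj(0)]
      = (1/20)[(22) + (2) + (-sqrt(5) - 1) + (-11 + 7*sqrt(5)) + (-1 + sqrt(5)) + (-7*sqrt(5) - 11) + (0) + (0)] = 0/20 = 0
Dimension check: dim(rho) = sum (mult * dim) = 1*1 + 3*1 + 3*1 + 0*1 + 0*2 + 1*2 + 1*2 + 0*2 = 11 = chi_rho(e) = 11.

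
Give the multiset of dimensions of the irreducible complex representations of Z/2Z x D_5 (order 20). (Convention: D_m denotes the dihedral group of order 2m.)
Dimensions: 1, 1, 1, 1, 2, 2, 2, 2

There are 8 irreducibles (= number of conjugacy classes). Their dimensions d_i satisfy sum d_i^2 = |G| = 20: 1 + 1 + 1 + 1 + 4 + 4 + 4 + 4 = 20. (For the product with Z/2Z: each of the 2 1-dim characters of Z/2Z tensors with each irrep of D_5, giving 2 copies of each D_5-dimension.)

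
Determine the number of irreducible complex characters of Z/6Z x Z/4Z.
24

Details: The number of irreducible complex representations of a finite group equals its number of conjugacy classes. Z/6Z x Z/4Z is abelian of order 24, so every element is its own conjugacy class: 24 classes, so Z/6Z x Z/4Z (order 24) has exactly 24 irreducible complex representations.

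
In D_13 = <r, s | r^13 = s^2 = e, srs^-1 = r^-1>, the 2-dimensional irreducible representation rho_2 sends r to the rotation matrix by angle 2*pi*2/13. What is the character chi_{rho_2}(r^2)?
chi_{rho_2}(r^2) = 2*cos(2*pi*2*2/13) = -2*cos(5*pi/13)

Explanation: rho_2(r^2) is rotation by angle 2*pi*2*2/13, whose trace is 2*cos(2*pi*2*2/13) = -2*cos(5*pi/13).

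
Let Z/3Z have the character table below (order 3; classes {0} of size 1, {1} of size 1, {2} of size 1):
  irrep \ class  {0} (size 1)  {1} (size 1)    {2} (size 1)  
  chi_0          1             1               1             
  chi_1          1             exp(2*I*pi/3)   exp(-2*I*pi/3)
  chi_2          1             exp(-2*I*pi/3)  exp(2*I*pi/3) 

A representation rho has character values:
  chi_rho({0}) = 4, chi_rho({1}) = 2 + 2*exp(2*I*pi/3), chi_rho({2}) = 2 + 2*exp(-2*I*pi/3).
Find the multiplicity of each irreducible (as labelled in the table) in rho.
Multiplicities: chi_0: 2, chi_1: 2, chi_2: 0.

Why: Use <chi_rho, chi> = (1/|G|) sum_C |C| * chi_rho(C) * conj(chi(C)) with |G| = 3 for each irreducible chi in the table:
  <chi_rho, chi_0> = (1/3)[1*(4)*conj(1) + 1*(2 + 2*exp(2*I*pi/3))*conj(1) + 1*(2 + 2*exp(-2*I*pi/3))*conj(1)]
      = (1/3)[(4) + (2 + 2*exp(2*I*pi/3)) + (2 + 2*exp(-2*I*pi/3))] = 6/3 = 2
  <chi_rho, chi_1> = (1/3)[1*(4)*conj(1) + 1*(2 + 2*exp(2*I*pi/3))*conj(exp(2*I*pi/3)) + 1*(2 + 2*exp(-2*I*pi/3))*conj(exp(-2*I*pi/3))]
      = (1/3)[(4) + (2 + 2*exp(-2*I*pi/3)) + (2 + 2*exp(2*I*pi/3))] = 6/3 = 2
  <chi_rho, chi_2> = (1/3)[1*(4)*conj(1) + 1*(2 + 2*exp(2*I*pi/3))*conj(exp(-2*I*pi/3)) + 1*(2 + 2*exp(-2*I*pi/3))*conj(exp(2*I*pi/3))]
      = (1/3)[(4) + (-2) + (-2)] = 0/3 = 0
(Exp terms are combined using exp(i*s)*conj(exp(i*t)) = exp(i*(s-t)), and sums of them are collapsed using the identity that for every m > 1 the m distinct m-th roots of unity sum to 0, e.g. 1 + exp(2*I*pi/3) + exp(-2*I*pi/3) = 0.)
Dimension check: dim(rho) = sum (mult * dim) = 2*1 + 2*1 + 0*1 = 4 = chi_rho(e) = 4.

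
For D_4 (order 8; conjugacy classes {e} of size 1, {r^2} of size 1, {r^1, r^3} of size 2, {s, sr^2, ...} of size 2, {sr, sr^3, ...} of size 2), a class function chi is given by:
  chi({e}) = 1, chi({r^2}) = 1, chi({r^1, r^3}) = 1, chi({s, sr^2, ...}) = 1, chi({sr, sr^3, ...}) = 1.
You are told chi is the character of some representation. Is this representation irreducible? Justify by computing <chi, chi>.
Irreducible: <chi, chi> = 1.

Argument: <chi, chi> = (1/|G|) sum_C |C| * |chi(C)|^2 = (1/8)[1*|1|^2 + 1*|1|^2 + 2*|1|^2 + 2*|1|^2 + 2*|1|^2]
  = (1/8)[(1) + (1) + (2) + (2) + (2)] = 8/8 = 1.
A character is irreducible iff <chi, chi> = 1, so this representation is irreducible.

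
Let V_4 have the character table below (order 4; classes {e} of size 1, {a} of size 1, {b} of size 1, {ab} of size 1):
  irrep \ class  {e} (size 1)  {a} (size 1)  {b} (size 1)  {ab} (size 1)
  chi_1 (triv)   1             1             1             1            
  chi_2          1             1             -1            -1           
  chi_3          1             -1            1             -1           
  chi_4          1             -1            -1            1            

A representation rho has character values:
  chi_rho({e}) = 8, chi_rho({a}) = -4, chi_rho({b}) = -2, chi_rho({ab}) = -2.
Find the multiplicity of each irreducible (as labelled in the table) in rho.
Multiplicities: chi_1: 0, chi_2: 2, chi_3: 3, chi_4: 3.

Proof sketch: Use <chi_rho, chi> = (1/|G|) sum_C |C| * chi_rho(C) * conj(chi(C)) with |G| = 4 for each irreducible chi in the table:
  <chi_rho, chi_1> = (1/4)[1*(8)*conj(1) + 1*(-4)*conj(1) + 1*(-2)*conj(1) + 1*(-2)*conj(1)]
      = (1/4)[(8) + (-4) + (-2) + (-2)] = 0/4 = 0
  <chi_rho, chi_2> = (1/4)[1*(8)*conj(1) + 1*(-4)*conj(1) + 1*(-2)*conj(-1) + 1*(-2)*conj(-1)]
      = (1/4)[(8) + (-4) + (2) + (2)] = 8/4 = 2
  <chi_rho, chi_3> = (1/4)[1*(8)*conj(1) + 1*(-4)*conj(-1) + 1*(-2)*conj(1) + 1*(-2)*conj(-1)]
      = (1/4)[(8) + (4) + (-2) + (2)] = 12/4 = 3
  <chi_rho, chi_4> = (1/4)[1*(8)*conj(1) + 1*(-4)*conj(-1) + 1*(-2)*conj(-1) + 1*(-2)*conj(1)]
      = (1/4)[(8) + (4) + (2) + (-2)] = 12/4 = 3
Dimension check: dim(rho) = sum (mult * dim) = 0*1 + 2*1 + 3*1 + 3*1 = 8 = chi_rho(e) = 8.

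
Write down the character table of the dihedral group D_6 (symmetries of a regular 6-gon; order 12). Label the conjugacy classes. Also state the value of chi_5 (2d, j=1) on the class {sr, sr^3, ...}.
Conjugacy classes: {e} of size 1, {r^3} of size 1, {r^1, r^5} of size 2, {r^2, r^4} of size 2, {s, sr^2, ...} of size 3, {sr, sr^3, ...} of size 3.
Character table:
  irrep \ class              {e} (size 1)  {r^3} (size 1)  {r^1, r^5} (size 2)  {r^2, r^4} (size 2)  {s, sr^2, ...} (size 3)  {sr, sr^3, ...} (size 3)
  chi_1 (triv)               1             1               1                    1                    1                        1                       
  chi_2 (sign: r->1, s->-1)  1             1               1                    1                    -1                       -1                      
  chi_3 (r->-1, s->1)        1             -1              -1                   1                    1                        -1                      
  chi_4 (r->-1, s->-1)       1             -1              -1                   1                    -1                       1                       
  chi_5 (2d, j=1)            2             -2              1                    -1                   0                        0                       
  chi_6 (2d, j=2)            2             2               -1                   -1                   0                        0                       

Spot check: chi_5 (2d, j=1) on {sr, sr^3, ...} = 0.

Justification: D_6 has order 2*6 = 12 with 6 conjugacy classes, hence 6 irreducibles. Sum of squared dims 1 + 1 + 1 + 1 + 4 + 4 = 12 = |G|. Linear characters come from the abelianisation; the 2-dimensional irreps have character r^k -> 2*cos(2*pi*j*k/6), reflections -> 0.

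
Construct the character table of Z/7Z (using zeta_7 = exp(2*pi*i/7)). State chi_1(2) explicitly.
Character table of Z/7Z (irreps indexed chi_0,...,chi_6 with chi_k(m) = zeta_7^(k*m), zeta_7 = exp(2*pi*i/7)):
  irrep \ class  {0} (size 1)  {1} (size 1)    {2} (size 1)    {3} (size 1)    {4} (size 1)    {5} (size 1)    {6} (size 1)  
  chi_0          1             1               1               1               1               1               1             
  chi_1          1             exp(2*I*pi/7)   exp(4*I*pi/7)   exp(6*I*pi/7)   exp(-6*I*pi/7)  exp(-4*I*pi/7)  exp(-2*I*pi/7)
  chi_2          1             exp(4*I*pi/7)   exp(-6*I*pi/7)  exp(-2*I*pi/7)  exp(2*I*pi/7)   exp(6*I*pi/7)   exp(-4*I*pi/7)
  chi_3          1             exp(6*I*pi/7)   exp(-2*I*pi/7)  exp(4*I*pi/7)   exp(-4*I*pi/7)  exp(2*I*pi/7)   exp(-6*I*pi/7)
  chi_4          1             exp(-6*I*pi/7)  exp(2*I*pi/7)   exp(-4*I*pi/7)  exp(4*I*pi/7)   exp(-2*I*pi/7)  exp(6*I*pi/7) 
  chi_5          1             exp(-4*I*pi/7)  exp(6*I*pi/7)   exp(2*I*pi/7)   exp(-2*I*pi/7)  exp(-6*I*pi/7)  exp(4*I*pi/7) 
  chi_6          1             exp(-2*I*pi/7)  exp(-4*I*pi/7)  exp(-6*I*pi/7)  exp(6*I*pi/7)   exp(4*I*pi/7)   exp(2*I*pi/7) 

Spot check: chi_1(2) = zeta_7^(1*2) = zeta_7^2 = exp(4*I*pi/7).

Justification: Z/7Z is abelian, so all 7 irreducible complex representations are 1-dimensional. They are given by chi_k(m) = zeta_7^(k*m) for k = 0,...,6. Row orthogonality: sum_m chi_k(m) conj(chi_l(m)) = 7 * [k = l].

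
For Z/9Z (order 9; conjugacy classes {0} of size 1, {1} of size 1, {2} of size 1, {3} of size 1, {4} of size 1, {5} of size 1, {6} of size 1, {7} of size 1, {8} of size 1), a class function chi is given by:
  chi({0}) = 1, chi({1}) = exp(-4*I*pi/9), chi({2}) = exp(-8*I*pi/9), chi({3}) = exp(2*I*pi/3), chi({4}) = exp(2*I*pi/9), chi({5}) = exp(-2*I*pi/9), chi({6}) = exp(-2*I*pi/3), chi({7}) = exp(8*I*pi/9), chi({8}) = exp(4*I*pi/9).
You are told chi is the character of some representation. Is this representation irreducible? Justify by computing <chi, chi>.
Irreducible: <chi, chi> = 1.

<chi, chi> = (1/|G|) sum_C |C| * |chi(C)|^2 = (1/9)[1*|1|^2 + 1*|exp(-4*I*pi/9)|^2 + 1*|exp(-8*I*pi/9)|^2 + 1*|exp(2*I*pi/3)|^2 + 1*|exp(2*I*pi/9)|^2 + 1*|exp(-2*I*pi/9)|^2 + 1*|exp(-2*I*pi/3)|^2 + 1*|exp(8*I*pi/9)|^2 + 1*|exp(4*I*pi/9)|^2]
  = (1/9)[(1) + (1) + (1) + (1) + (1) + (1) + (1) + (1) + (1)] = 9/9 = 1.
(Exp terms are combined using exp(i*s)*conj(exp(i*t)) = exp(i*(s-t)), and sums of them are collapsed using the identity that for every m > 1 the m distinct m-th roots of unity sum to 0, e.g. 1 + exp(2*I*pi/3) + exp(-2*I*pi/3) = 0.)
A character is irreducible iff <chi, chi> = 1, so this representation is irreducible.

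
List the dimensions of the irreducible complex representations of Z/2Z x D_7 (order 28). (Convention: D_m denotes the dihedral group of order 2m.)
Dimensions: 1, 1, 1, 1, 2, 2, 2, 2, 2, 2

Reasoning: There are 10 irreducibles (= number of conjugacy classes). Their dimensions d_i satisfy sum d_i^2 = |G| = 28: 1 + 1 + 1 + 1 + 4 + 4 + 4 + 4 + 4 + 4 = 28. (For the product with Z/2Z: each of the 2 1-dim characters of Z/2Z tensors with each irrep of D_7, giving 2 copies of each D_7-dimension.)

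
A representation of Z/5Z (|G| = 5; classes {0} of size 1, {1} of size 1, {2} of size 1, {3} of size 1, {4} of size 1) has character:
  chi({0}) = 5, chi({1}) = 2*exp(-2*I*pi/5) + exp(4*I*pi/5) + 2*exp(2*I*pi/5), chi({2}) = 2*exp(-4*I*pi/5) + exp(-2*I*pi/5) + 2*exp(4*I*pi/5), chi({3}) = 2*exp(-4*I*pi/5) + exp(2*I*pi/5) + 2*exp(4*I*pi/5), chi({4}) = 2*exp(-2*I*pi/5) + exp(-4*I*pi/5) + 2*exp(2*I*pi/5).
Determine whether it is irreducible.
Not irreducible (reducible): <chi, chi> = 9 > 1.

Derivation: <chi, chi> = (1/|G|) sum_C |C| * |chi(C)|^2 = (1/5)[1*|5|^2 + 1*|2*exp(-2*I*pi/5) + exp(4*I*pi/5) + 2*exp(2*I*pi/5)|^2 + 1*|2*exp(-4*I*pi/5) + exp(-2*I*pi/5) + 2*exp(4*I*pi/5)|^2 + 1*|2*exp(-4*I*pi/5) + exp(2*I*pi/5) + 2*exp(4*I*pi/5)|^2 + 1*|2*exp(-2*I*pi/5) + exp(-4*I*pi/5) + 2*exp(2*I*pi/5)|^2]
  = (1/5)[(25) + (9 + 6*exp(-4*I*pi/5) + 2*exp(-2*I*pi/5) + 2*exp(2*I*pi/5) + 6*exp(4*I*pi/5)) + (9 + 6*exp(-2*I*pi/5) + 2*exp(-4*I*pi/5) + 2*exp(4*I*pi/5) + 6*exp(2*I*pi/5)) + (9 + 6*exp(-2*I*pi/5) + 2*exp(-4*I*pi/5) + 2*exp(4*I*pi/5) + 6*exp(2*I*pi/5)) + (9 + 6*exp(-4*I*pi/5) + 2*exp(-2*I*pi/5) + 2*exp(2*I*pi/5) + 6*exp(4*I*pi/5))] = 45/5 = 9.
(Exp terms are combined using exp(i*s)*conj(exp(i*t)) = exp(i*(s-t)), and sums of them are collapsed using the identity that for every m > 1 the m distinct m-th roots of unity sum to 0, e.g. 1 + exp(2*I*pi/3) + exp(-2*I*pi/3) = 0.)
A character is irreducible iff <chi, chi> = 1, so this representation is reducible.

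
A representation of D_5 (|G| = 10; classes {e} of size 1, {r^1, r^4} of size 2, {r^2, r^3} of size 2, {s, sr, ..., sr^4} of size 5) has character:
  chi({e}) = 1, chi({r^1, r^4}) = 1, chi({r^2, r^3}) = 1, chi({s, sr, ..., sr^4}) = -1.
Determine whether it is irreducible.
Irreducible: <chi, chi> = 1.

Why: <chi, chi> = (1/|G|) sum_C |C| * |chi(C)|^2 = (1/10)[1*|1|^2 + 2*|1|^2 + 2*|1|^2 + 5*|-1|^2]
  = (1/10)[(1) + (2) + (2) + (5)] = 10/10 = 1.
A character is irreducible iff <chi, chi> = 1, so this representation is irreducible.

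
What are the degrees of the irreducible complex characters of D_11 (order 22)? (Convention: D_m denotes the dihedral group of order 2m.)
Dimensions: 1, 1, 2, 2, 2, 2, 2

Reasoning: There are 7 irreducibles (= number of conjugacy classes). Their dimensions d_i satisfy sum d_i^2 = |G| = 22: 1 + 1 + 4 + 4 + 4 + 4 + 4 = 22.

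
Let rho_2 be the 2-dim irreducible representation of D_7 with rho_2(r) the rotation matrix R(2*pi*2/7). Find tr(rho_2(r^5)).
chi_{rho_2}(r^5) = 2*cos(2*pi*2*5/7) = -2*cos(pi/7)

Reasoning: rho_2(r^5) is rotation by angle 2*pi*2*5/7, whose trace is 2*cos(2*pi*2*5/7) = -2*cos(pi/7).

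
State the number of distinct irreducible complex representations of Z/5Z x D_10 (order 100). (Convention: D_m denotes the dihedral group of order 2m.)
40

The number of irreducible complex representations of a finite group equals its number of conjugacy classes. For a direct product, #classes(G x H) = #classes(G) * #classes(H). Z/5Z has 5 classes (abelian), D_10 has 8 classes, so 5 * 8 = 40, so Z/5Z x D_10 (order 100) has exactly 40 irreducible complex representations.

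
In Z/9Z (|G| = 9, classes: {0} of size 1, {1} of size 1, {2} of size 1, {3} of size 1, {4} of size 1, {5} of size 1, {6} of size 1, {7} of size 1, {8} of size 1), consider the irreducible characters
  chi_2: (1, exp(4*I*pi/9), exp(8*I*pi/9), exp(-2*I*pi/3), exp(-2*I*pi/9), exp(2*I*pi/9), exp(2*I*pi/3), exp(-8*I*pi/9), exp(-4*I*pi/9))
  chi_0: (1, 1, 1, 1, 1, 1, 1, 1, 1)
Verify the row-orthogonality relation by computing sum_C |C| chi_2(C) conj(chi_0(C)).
Sum = 0; so <chi_2, chi_0> = 0 (distinct irreducibles are orthogonal).

Reasoning: Compute term by term over conjugacy classes (|C| * chi_2(C) * conj(chi_0(C))):
  1*(1)*conj(1) + 1*(exp(4*I*pi/9))*conj(1) + 1*(exp(8*I*pi/9))*conj(1) + 1*(exp(-2*I*pi/3))*conj(1) + 1*(exp(-2*I*pi/9))*conj(1) + 1*(exp(2*I*pi/9))*conj(1) + 1*(exp(2*I*pi/3))*conj(1) + 1*(exp(-8*I*pi/9))*conj(1) + 1*(exp(-4*I*pi/9))*conj(1)
  = (1) + (exp(4*I*pi/9)) + (exp(8*I*pi/9)) + (exp(-2*I*pi/3)) + (exp(-2*I*pi/9)) + (exp(2*I*pi/9)) + (exp(2*I*pi/3)) + (exp(-8*I*pi/9)) + (exp(-4*I*pi/9))
  = 0.
(Exp terms are combined using exp(i*s)*conj(exp(i*t)) = exp(i*(s-t)), and sums of them are collapsed using the identity that for every m > 1 the m distinct m-th roots of unity sum to 0, e.g. 1 + exp(2*I*pi/3) + exp(-2*I*pi/3) = 0.)
Dividing by |G| = 9 gives 0/9 = 0, matching the row-orthogonality relation <chi_2, chi_0> = [chi_2 = chi_0].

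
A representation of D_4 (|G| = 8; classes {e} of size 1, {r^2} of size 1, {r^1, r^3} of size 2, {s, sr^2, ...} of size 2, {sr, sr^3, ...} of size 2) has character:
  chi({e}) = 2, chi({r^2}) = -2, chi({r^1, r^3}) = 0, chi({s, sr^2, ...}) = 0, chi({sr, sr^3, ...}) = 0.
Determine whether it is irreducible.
Irreducible: <chi, chi> = 1.

Argument: <chi, chi> = (1/|G|) sum_C |C| * |chi(C)|^2 = (1/8)[1*|2|^2 + 1*|-2|^2 + 2*|0|^2 + 2*|0|^2 + 2*|0|^2]
  = (1/8)[(4) + (4) + (0) + (0) + (0)] = 8/8 = 1.
A character is irreducible iff <chi, chi> = 1, so this representation is irreducible.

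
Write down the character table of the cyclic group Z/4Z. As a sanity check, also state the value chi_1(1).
Character table of Z/4Z (irreps indexed chi_0,...,chi_3 with chi_k(m) = zeta_4^(k*m), zeta_4 = exp(2*pi*i/4)):
  irrep \ class  {0} (size 1)  {1} (size 1)  {2} (size 1)  {3} (size 1)
  chi_0          1             1             1             1           
  chi_1          1             I             -1            -I          
  chi_2          1             -1            1             -1          
  chi_3          1             -I            -1            I           

Spot check: chi_1(1) = zeta_4^(1*1) = zeta_4^1 = I.

Derivation: Z/4Z is abelian, so all 4 irreducible complex representations are 1-dimensional. They are given by chi_k(m) = zeta_4^(k*m) for k = 0,...,3. Row orthogonality: sum_m chi_k(m) conj(chi_l(m)) = 4 * [k = l].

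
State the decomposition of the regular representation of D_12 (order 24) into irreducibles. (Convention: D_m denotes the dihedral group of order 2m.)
Each irreducible V_i of dimension d_i appears with multiplicity d_i, i.e. rho_reg = (direct sum over all irreducibles V_i) d_i V_i. The irreducible dimensions for D_12 are 1, 1, 1, 1, 2, 2, 2, 2, 2: 4 irreducibles of dimension 1, each with multiplicity 1; 5 irreducibles of dimension 2, each with multiplicity 2. Total dimension 4*1*1 + 5*2*2 = 24 = |G|.

Proof sketch: General theorem: in the regular representation of a finite group G, each irreducible appears with multiplicity equal to its dimension. Check: dim(rho_reg) = sum d_i^2 = 1 + 1 + 1 + 1 + 4 + 4 + 4 + 4 + 4 = 24 = |G|.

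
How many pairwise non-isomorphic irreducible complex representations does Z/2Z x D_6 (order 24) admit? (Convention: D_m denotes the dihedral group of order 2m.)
12

Why: The number of irreducible complex representations of a finite group equals its number of conjugacy classes. For a direct product, #classes(G x H) = #classes(G) * #classes(H). Z/2Z has 2 classes (abelian), D_6 has 6 classes, so 2 * 6 = 12, so Z/2Z x D_6 (order 24) has exactly 12 irreducible complex representations.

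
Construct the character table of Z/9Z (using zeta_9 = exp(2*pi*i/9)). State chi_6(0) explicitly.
Character table of Z/9Z (irreps indexed chi_0,...,chi_8 with chi_k(m) = zeta_9^(k*m), zeta_9 = exp(2*pi*i/9)):
  irrep \ class  {0} (size 1)  {1} (size 1)    {2} (size 1)    {3} (size 1)    {4} (size 1)    {5} (size 1)    {6} (size 1)    {7} (size 1)    {8} (size 1)  
  chi_0          1             1               1               1               1               1               1               1               1             
  chi_1          1             exp(2*I*pi/9)   exp(4*I*pi/9)   exp(2*I*pi/3)   exp(8*I*pi/9)   exp(-8*I*pi/9)  exp(-2*I*pi/3)  exp(-4*I*pi/9)  exp(-2*I*pi/9)
  chi_2          1             exp(4*I*pi/9)   exp(8*I*pi/9)   exp(-2*I*pi/3)  exp(-2*I*pi/9)  exp(2*I*pi/9)   exp(2*I*pi/3)   exp(-8*I*pi/9)  exp(-4*I*pi/9)
  chi_3          1             exp(2*I*pi/3)   exp(-2*I*pi/3)  1               exp(2*I*pi/3)   exp(-2*I*pi/3)  1               exp(2*I*pi/3)   exp(-2*I*pi/3)
  chi_4          1             exp(8*I*pi/9)   exp(-2*I*pi/9)  exp(2*I*pi/3)   exp(-4*I*pi/9)  exp(4*I*pi/9)   exp(-2*I*pi/3)  exp(2*I*pi/9)   exp(-8*I*pi/9)
  chi_5          1             exp(-8*I*pi/9)  exp(2*I*pi/9)   exp(-2*I*pi/3)  exp(4*I*pi/9)   exp(-4*I*pi/9)  exp(2*I*pi/3)   exp(-2*I*pi/9)  exp(8*I*pi/9) 
  chi_6          1             exp(-2*I*pi/3)  exp(2*I*pi/3)   1               exp(-2*I*pi/3)  exp(2*I*pi/3)   1               exp(-2*I*pi/3)  exp(2*I*pi/3) 
  chi_7          1             exp(-4*I*pi/9)  exp(-8*I*pi/9)  exp(2*I*pi/3)   exp(2*I*pi/9)   exp(-2*I*pi/9)  exp(-2*I*pi/3)  exp(8*I*pi/9)   exp(4*I*pi/9) 
  chi_8          1             exp(-2*I*pi/9)  exp(-4*I*pi/9)  exp(-2*I*pi/3)  exp(-8*I*pi/9)  exp(8*I*pi/9)   exp(2*I*pi/3)   exp(4*I*pi/9)   exp(2*I*pi/9) 

Spot check: chi_6(0) = zeta_9^(6*0) = zeta_9^0 = 1.

Solution. Z/9Z is abelian, so all 9 irreducible complex representations are 1-dimensional. They are given by chi_k(m) = zeta_9^(k*m) for k = 0,...,8. Row orthogonality: sum_m chi_k(m) conj(chi_l(m)) = 9 * [k = l].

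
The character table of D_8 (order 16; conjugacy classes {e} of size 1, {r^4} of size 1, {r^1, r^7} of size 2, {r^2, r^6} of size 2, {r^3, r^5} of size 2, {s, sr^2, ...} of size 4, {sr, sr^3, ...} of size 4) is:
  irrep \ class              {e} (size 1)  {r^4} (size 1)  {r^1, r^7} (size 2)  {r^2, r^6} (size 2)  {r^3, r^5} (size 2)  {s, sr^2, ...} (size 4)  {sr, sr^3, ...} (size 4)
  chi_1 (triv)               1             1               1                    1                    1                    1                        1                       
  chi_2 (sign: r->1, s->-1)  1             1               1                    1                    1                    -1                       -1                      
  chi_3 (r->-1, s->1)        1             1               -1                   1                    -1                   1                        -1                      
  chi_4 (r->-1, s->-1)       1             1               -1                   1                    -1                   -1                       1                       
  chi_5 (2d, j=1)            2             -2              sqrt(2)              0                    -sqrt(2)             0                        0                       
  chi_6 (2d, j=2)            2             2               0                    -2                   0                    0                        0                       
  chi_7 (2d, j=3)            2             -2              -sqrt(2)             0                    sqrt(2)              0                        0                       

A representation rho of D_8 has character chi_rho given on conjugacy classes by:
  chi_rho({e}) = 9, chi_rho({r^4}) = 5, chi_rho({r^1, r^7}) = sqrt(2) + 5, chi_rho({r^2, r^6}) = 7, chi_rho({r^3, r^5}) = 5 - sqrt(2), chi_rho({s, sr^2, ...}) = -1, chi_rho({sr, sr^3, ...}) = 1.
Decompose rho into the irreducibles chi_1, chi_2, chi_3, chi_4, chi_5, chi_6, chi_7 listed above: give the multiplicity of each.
Multiplicities: chi_1: 3, chi_2: 3, chi_3: 0, chi_4: 1, chi_5: 1, chi_6: 0, chi_7: 0.

Proof sketch: Use <chi_rho, chi> = (1/|G|) sum_C |C| * chi_rho(C) * conj(chi(C)) with |G| = 16 for each irreducible chi in the table:
  <chi_rho, chi_1> = (1/16)[1*(9)*conj(1) + 1*(5)*conj(1) + 2*(sqrt(2) + 5)*conj(1) + 2*(7)*conj(1) + 2*(5 - sqrt(2))*conj(1) + 4*(-1)*conj(1) + 4*(1)*conj(1)]
      = (1/16)[(9) + (5) + (2*sqrt(2) + 10) + (14) + (10 - 2*sqrt(2)) + (-4) + (4)] = 48/16 = 3
  <chi_rho, chi_2> = (1/16)[1*(9)*conj(1) + 1*(5)*conj(1) + 2*(sqrt(2) + 5)*conj(1) + 2*(7)*conj(1) + 2*(5 - sqrt(2))*conj(1) + 4*(-1)*conj(-1) + 4*(1)*conj(-1)]
      = (1/16)[(9) + (5) + (2*sqrt(2) + 10) + (14) + (10 - 2*sqrt(2)) + (4) + (-4)] = 48/16 = 3
  <chi_rho, chi_3> = (1/16)[1*(9)*conj(1) + 1*(5)*conj(1) + 2*(sqrt(2) + 5)*conj(-1) + 2*(7)*conj(1) + 2*(5 - sqrt(2))*conj(-1) + 4*(-1)*conj(1) + 4*(1)*conj(-1)]
      = (1/16)[(9) + (5) + (-10 - 2*sqrt(2)) + (14) + (-10 + 2*sqrt(2)) + (-4) + (-4)] = 0/16 = 0
  <chi_rho, chi_4> = (1/16)[1*(9)*conj(1) + 1*(5)*conj(1) + 2*(sqrt(2) + 5)*conj(-1) + 2*(7)*conj(1) + 2*(5 - sqrt(2))*conj(-1) + 4*(-1)*conj(-1) + 4*(1)*conj(1)]
      = (1/16)[(9) + (5) + (-10 - 2*sqrt(2)) + (14) + (-10 + 2*sqrt(2)) + (4) + (4)] = 16/16 = 1
  <chi_rho, chi_5> = (1/16)[1*(9)*conj(2) + 1*(5)*conj(-2) + 2*(sqrt(2) + 5)*conj(sqrt(2)) + 2*(7)*conj(0) + 2*(5 - sqrt(2))*conj(-sqrt(2)) + 4*(-1)*conj(0) + 4*(1)*conj(0)]
      = (1/16)[(18) + (-10) + (4 + 10*sqrt(2)) + (0) + (4 - 10*sqrt(2)) + (0) + (0)] = 16/16 = 1
  <chi_rho, chi_6> = (1/16)[1*(9)*conj(2) + 1*(5)*conj(2) + 2*(sqrt(2) + 5)*conj(0) + 2*(7)*conj(-2) + 2*(5 - sqrt(2))*conj(0) + 4*(-1)*conj(0) + 4*(1)*conj(0)]
      = (1/16)[(18) + (10) + (0) + (-28) + (0) + (0) + (0)] = 0/16 = 0
  <chi_rho, chi_7> = (1/16)[1*(9)*conj(2) + 1*(5)*conj(-2) + 2*(sqrt(2) + 5)*conj(-sqrt(2)) + 2*(7)*conj(0) + 2*(5 - sqrt(2))*conj(sqrt(2)) + 4*(-1)*conj(0) + 4*(1)*conj(0)]
      = (1/16)[(18) + (-10) + (-10*sqrt(2) - 4) + (0) + (-4 + 10*sqrt(2)) + (0) + (0)] = 0/16 = 0
Dimension check: dim(rho) = sum (mult * dim) = 3*1 + 3*1 + 0*1 + 1*1 + 1*2 + 0*2 + 0*2 = 9 = chi_rho(e) = 9.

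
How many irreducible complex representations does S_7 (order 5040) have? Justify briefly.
15

Explanation: The number of irreducible complex representations of a finite group equals its number of conjugacy classes. Conjugacy classes in S_7 correspond to cycle types, i.e. partitions of 7; there are p(7) = 15 of them, so S_7 (order 5040) has exactly 15 irreducible complex representations.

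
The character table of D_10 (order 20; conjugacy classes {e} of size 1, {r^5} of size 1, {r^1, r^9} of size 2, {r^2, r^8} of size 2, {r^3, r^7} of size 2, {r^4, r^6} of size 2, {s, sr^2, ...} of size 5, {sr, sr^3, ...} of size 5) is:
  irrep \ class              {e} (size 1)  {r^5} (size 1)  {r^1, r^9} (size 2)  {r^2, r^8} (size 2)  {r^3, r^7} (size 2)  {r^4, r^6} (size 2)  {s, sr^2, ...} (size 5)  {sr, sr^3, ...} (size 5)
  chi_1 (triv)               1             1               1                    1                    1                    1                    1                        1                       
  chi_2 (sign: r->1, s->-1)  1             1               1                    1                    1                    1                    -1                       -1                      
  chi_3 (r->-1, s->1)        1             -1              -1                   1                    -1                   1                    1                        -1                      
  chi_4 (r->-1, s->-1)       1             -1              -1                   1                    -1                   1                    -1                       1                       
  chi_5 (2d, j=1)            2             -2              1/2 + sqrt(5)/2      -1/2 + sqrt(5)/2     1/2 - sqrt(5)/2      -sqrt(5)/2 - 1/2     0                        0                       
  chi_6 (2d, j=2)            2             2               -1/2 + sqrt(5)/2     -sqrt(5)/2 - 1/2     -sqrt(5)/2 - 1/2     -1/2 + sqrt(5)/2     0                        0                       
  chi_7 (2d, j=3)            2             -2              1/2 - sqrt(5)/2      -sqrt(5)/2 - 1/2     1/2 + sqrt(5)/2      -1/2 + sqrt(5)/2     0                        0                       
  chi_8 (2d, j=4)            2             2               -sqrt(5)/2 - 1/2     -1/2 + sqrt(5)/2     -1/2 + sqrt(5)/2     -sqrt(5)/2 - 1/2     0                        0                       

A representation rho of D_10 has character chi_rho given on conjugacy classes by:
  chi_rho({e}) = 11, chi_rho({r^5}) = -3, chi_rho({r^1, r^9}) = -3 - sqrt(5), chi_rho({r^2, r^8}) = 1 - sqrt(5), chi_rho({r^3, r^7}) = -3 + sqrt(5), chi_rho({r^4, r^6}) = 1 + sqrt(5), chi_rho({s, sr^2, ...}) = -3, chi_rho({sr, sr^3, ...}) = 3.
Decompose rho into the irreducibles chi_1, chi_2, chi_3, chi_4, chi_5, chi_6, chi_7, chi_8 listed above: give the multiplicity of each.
Multiplicities: chi_1: 0, chi_2: 0, chi_3: 0, chi_4: 3, chi_5: 0, chi_6: 1, chi_7: 2, chi_8: 1.

Argument: Use <chi_rho, chi> = (1/|G|) sum_C |C| * chi_rho(C) * conj(chi(C)) with |G| = 20 for each irreducible chi in the table:
  <chi_rho, chi_1> = (1/20)[1*(11)*conj(1) + 1*(-3)*conj(1) + 2*(-3 - sqrt(5))*conj(1) + 2*(1 - sqrt(5))*conj(1) + 2*(-3 + sqrt(5))*conj(1) + 2*(1 + sqrt(5))*conj(1) + 5*(-3)*conj(1) + 5*(3)*conj(1)]
      = (1/20)[(11) + (-3) + (-6 - 2*sqrt(5)) + (2 - 2*sqrt(5)) + (-6 + 2*sqrt(5)) + (2 + 2*sqrt(5)) + (-15) + (15)] = 0/20 = 0
  <chi_rho, chi_2> = (1/20)[1*(11)*conj(1) + 1*(-3)*conj(1) + 2*(-3 - sqrt(5))*conj(1) + 2*(1 - sqrt(5))*conj(1) + 2*(-3 + sqrt(5))*conj(1) + 2*(1 + sqrt(5))*conj(1) + 5*(-3)*conj(-1) + 5*(3)*conj(-1)]
      = (1/20)[(11) + (-3) + (-6 - 2*sqrt(5)) + (2 - 2*sqrt(5)) + (-6 + 2*sqrt(5)) + (2 + 2*sqrt(5)) + (15) + (-15)] = 0/20 = 0
  <chi_rho, chi_3> = (1/20)[1*(11)*conj(1) + 1*(-3)*conj(-1) + 2*(-3 - sqrt(5))*conj(-1) + 2*(1 - sqrt(5))*conj(1) + 2*(-3 + sqrt(5))*conj(-1) + 2*(1 + sqrt(5))*conj(1) + 5*(-3)*conj(1) + 5*(3)*conj(-1)]
      = (1/20)[(11) + (3) + (2*sqrt(5) + 6) + (2 - 2*sqrt(5)) + (6 - 2*sqrt(5)) + (2 + 2*sqrt(5)) + (-15) + (-15)] = 0/20 = 0
  <chi_rho, chi_4> = (1/20)[1*(11)*conj(1) + 1*(-3)*conj(-1) + 2*(-3 - sqrt(5))*conj(-1) + 2*(1 - sqrt(5))*conj(1) + 2*(-3 + sqrt(5))*conj(-1) + 2*(1 + sqrt(5))*conj(1) + 5*(-3)*conj(-1) + 5*(3)*conj(1)]
      = (1/20)[(11) + (3) + (2*sqrt(5) + 6) + (2 - 2*sqrt(5)) + (6 - 2*sqrt(5)) + (2 + 2*sqrt(5)) + (15) + (15)] = 60/20 = 3
  <chi_rho, chi_5> = (1/20)[1*(11)*conj(2) + 1*(-3)*conj(-2) + 2*(-3 - sqrt(5))*conj(1/2 + sqrt(5)/2) + 2*(1 - sqrt(5))*conj(-1/2 + sqrt(5)/2) + 2*(-3 + sqrt(5))*conj(1/2 - sqrt(5)/2) + 2*(1 + sqrt(5))*conj(-sqrt(5)/2 - 1/2) + 5*(-3)*conj(0) + 5*(3)*conj(0)]
      = (1/20)[(22) + (6) + (-4*sqrt(5) - 8) + (-6 + 2*sqrt(5)) + (-8 + 4*sqrt(5)) + (-6 - 2*sqrt(5)) + (0) + (0)] = 0/20 = 0
  <chi_rho, chi_6> = (1/20)[1*(11)*conj(2) + 1*(-3)*conj(2) + 2*(-3 - sqrt(5))*conj(-1/2 + sqrt(5)/2) + 2*(1 - sqrt(5))*conj(-sqrt(5)/2 - 1/2) + 2*(-3 + sqrt(5))*conj(-sqrt(5)/2 - 1/2) + 2*(1 + sqrt(5))*conj(-1/2 + sqrt(5)/2) + 5*(-3)*conj(0) + 5*(3)*conj(0)]
      = (1/20)[(22) + (-6) + (-2*sqrt(5) - 2) + (4) + (-2 + 2*sqrt(5)) + (4) + (0) + (0)] = 20/20 = 1
  <chi_rho, chi_7> = (1/20)[1*(11)*conj(2) + 1*(-3)*conj(-2) + 2*(-3 - sqrt(5))*conj(1/2 - sqrt(5)/2) + 2*(1 - sqrt(5))*conj(-sqrt(5)/2 - 1/2) + 2*(-3 + sqrt(5))*conj(1/2 + sqrt(5)/2) + 2*(1 + sqrt(5))*conj(-1/2 + sqrt(5)/2) + 5*(-3)*conj(0) + 5*(3)*conj(0)]
      = (1/20)[(22) + (6) + (2 + 2*sqrt(5)) + (4) + (2 - 2*sqrt(5)) + (4) + (0) + (0)] = 40/20 = 2
  <chi_rho, chi_8> = (1/20)[1*(11)*conj(2) + 1*(-3)*conj(2) + 2*(-3 - sqrt(5))*conj(-sqrt(5)/2 - 1/2) + 2*(1 - sqrt(5))*conj(-1/2 + sqrt(5)/2) + 2*(-3 + sqrt(5))*conj(-1/2 + sqrt(5)/2) + 2*(1 + sqrt(5))*conj(-sqrt(5)/2 - 1/2) + 5*(-3)*conj(0) + 5*(3)*conj(0)]
      = (1/20)[(22) + (-6) + (8 + 4*sqrt(5)) + (-6 + 2*sqrt(5)) + (8 - 4*sqrt(5)) + (-6 - 2*sqrt(5)) + (0) + (0)] = 20/20 = 1
Dimension check: dim(rho) = sum (mult * dim) = 0*1 + 0*1 + 0*1 + 3*1 + 0*2 + 1*2 + 2*2 + 1*2 = 11 = chi_rho(e) = 11.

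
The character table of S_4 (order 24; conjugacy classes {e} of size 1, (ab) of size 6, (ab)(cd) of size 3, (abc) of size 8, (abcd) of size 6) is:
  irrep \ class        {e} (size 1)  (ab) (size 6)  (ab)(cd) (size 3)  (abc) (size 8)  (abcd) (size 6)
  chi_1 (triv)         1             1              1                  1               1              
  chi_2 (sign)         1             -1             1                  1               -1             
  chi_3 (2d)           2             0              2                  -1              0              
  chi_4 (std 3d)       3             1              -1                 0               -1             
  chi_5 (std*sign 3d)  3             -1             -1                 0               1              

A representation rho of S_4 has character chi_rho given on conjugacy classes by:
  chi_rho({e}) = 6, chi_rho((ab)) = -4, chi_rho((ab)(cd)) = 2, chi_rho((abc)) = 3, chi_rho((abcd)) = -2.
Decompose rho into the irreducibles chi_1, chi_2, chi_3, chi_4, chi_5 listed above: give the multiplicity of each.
Multiplicities: chi_1: 0, chi_2: 3, chi_3: 0, chi_4: 0, chi_5: 1.

Working: Use <chi_rho, chi> = (1/|G|) sum_C |C| * chi_rho(C) * conj(chi(C)) with |G| = 24 for each irreducible chi in the table:
  <chi_rho, chi_1> = (1/24)[1*(6)*conj(1) + 6*(-4)*conj(1) + 3*(2)*conj(1) + 8*(3)*conj(1) + 6*(-2)*conj(1)]
      = (1/24)[(6) + (-24) + (6) + (24) + (-12)] = 0/24 = 0
  <chi_rho, chi_2> = (1/24)[1*(6)*conj(1) + 6*(-4)*conj(-1) + 3*(2)*conj(1) + 8*(3)*conj(1) + 6*(-2)*conj(-1)]
      = (1/24)[(6) + (24) + (6) + (24) + (12)] = 72/24 = 3
  <chi_rho, chi_3> = (1/24)[1*(6)*conj(2) + 6*(-4)*conj(0) + 3*(2)*conj(2) + 8*(3)*conj(-1) + 6*(-2)*conj(0)]
      = (1/24)[(12) + (0) + (12) + (-24) + (0)] = 0/24 = 0
  <chi_rho, chi_4> = (1/24)[1*(6)*conj(3) + 6*(-4)*conj(1) + 3*(2)*conj(-1) + 8*(3)*conj(0) + 6*(-2)*conj(-1)]
      = (1/24)[(18) + (-24) + (-6) + (0) + (12)] = 0/24 = 0
  <chi_rho, chi_5> = (1/24)[1*(6)*conj(3) + 6*(-4)*conj(-1) + 3*(2)*conj(-1) + 8*(3)*conj(0) + 6*(-2)*conj(1)]
      = (1/24)[(18) + (24) + (-6) + (0) + (-12)] = 24/24 = 1
Dimension check: dim(rho) = sum (mult * dim) = 0*1 + 3*1 + 0*2 + 0*3 + 1*3 = 6 = chi_rho(e) = 6.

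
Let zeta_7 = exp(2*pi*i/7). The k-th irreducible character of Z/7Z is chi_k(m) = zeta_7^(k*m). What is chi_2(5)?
chi_2(5) = zeta_7^10 = exp(6*I*pi/7)

Reasoning: chi_2(5) = zeta_7^(2*5) = zeta_7^10. Since zeta_7^7 = 1, this equals zeta_7^3 = exp(2*pi*i*3/7) = exp(6*I*pi/7).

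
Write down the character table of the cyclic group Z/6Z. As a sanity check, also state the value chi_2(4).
Character table of Z/6Z (irreps indexed chi_0,...,chi_5 with chi_k(m) = zeta_6^(k*m), zeta_6 = exp(2*pi*i/6)):
  irrep \ class  {0} (size 1)  {1} (size 1)    {2} (size 1)    {3} (size 1)  {4} (size 1)    {5} (size 1)  
  chi_0          1             1               1               1             1               1             
  chi_1          1             exp(I*pi/3)     exp(2*I*pi/3)   -1            exp(-2*I*pi/3)  exp(-I*pi/3)  
  chi_2          1             exp(2*I*pi/3)   exp(-2*I*pi/3)  1             exp(2*I*pi/3)   exp(-2*I*pi/3)
  chi_3          1             -1              1               -1            1               -1            
  chi_4          1             exp(-2*I*pi/3)  exp(2*I*pi/3)   1             exp(-2*I*pi/3)  exp(2*I*pi/3) 
  chi_5          1             exp(-I*pi/3)    exp(-2*I*pi/3)  -1            exp(2*I*pi/3)   exp(I*pi/3)   

Spot check: chi_2(4) = zeta_6^(2*4) = zeta_6^8 = exp(2*I*pi/3).

Details: Z/6Z is abelian, so all 6 irreducible complex representations are 1-dimensional. They are given by chi_k(m) = zeta_6^(k*m) for k = 0,...,5. Row orthogonality: sum_m chi_k(m) conj(chi_l(m)) = 6 * [k = l].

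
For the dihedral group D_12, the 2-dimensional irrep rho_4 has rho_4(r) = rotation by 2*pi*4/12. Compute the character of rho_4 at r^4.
chi_{rho_4}(r^4) = 2*cos(2*pi*4*4/12) = -1

Explanation: rho_4(r^4) is rotation by angle 2*pi*4*4/12, whose trace is 2*cos(2*pi*4*4/12) = -1.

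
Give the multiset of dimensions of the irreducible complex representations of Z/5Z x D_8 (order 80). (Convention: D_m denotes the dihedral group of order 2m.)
Dimensions: 1, 1, 1, 1, 1, 1, 1, 1, 1, 1, 1, 1, 1, 1, 1, 1, 1, 1, 1, 1, 2, 2, 2, 2, 2, 2, 2, 2, 2, 2, 2, 2, 2, 2, 2

Proof sketch: There are 35 irreducibles (= number of conjugacy classes). Their dimensions d_i satisfy sum d_i^2 = |G| = 80: 1 + 1 + 1 + 1 + 1 + 1 + 1 + 1 + 1 + 1 + 1 + 1 + 1 + 1 + 1 + 1 + 1 + 1 + 1 + 1 + 4 + 4 + 4 + 4 + 4 + 4 + 4 + 4 + 4 + 4 + 4 + 4 + 4 + 4 + 4 = 80. (For the product with Z/5Z: each of the 5 1-dim characters of Z/5Z tensors with each irrep of D_8, giving 5 copies of each D_8-dimension.)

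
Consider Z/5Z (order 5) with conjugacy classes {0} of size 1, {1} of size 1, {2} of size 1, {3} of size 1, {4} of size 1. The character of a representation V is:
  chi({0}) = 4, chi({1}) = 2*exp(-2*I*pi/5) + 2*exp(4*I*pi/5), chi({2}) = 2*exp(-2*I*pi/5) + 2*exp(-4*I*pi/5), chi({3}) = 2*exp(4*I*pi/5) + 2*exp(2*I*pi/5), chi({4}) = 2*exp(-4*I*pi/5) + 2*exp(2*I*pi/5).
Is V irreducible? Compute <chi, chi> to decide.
Not irreducible (reducible): <chi, chi> = 8 > 1.

Proof sketch: <chi, chi> = (1/|G|) sum_C |C| * |chi(C)|^2 = (1/5)[1*|4|^2 + 1*|2*exp(-2*I*pi/5) + 2*exp(4*I*pi/5)|^2 + 1*|2*exp(-2*I*pi/5) + 2*exp(-4*I*pi/5)|^2 + 1*|2*exp(4*I*pi/5) + 2*exp(2*I*pi/5)|^2 + 1*|2*exp(-4*I*pi/5) + 2*exp(2*I*pi/5)|^2]
  = (1/5)[(16) + (8 + 4*exp(-4*I*pi/5) + 4*exp(4*I*pi/5)) + (8 + 4*exp(-2*I*pi/5) + 4*exp(2*I*pi/5)) + (8 + 4*exp(-2*I*pi/5) + 4*exp(2*I*pi/5)) + (8 + 4*exp(-4*I*pi/5) + 4*exp(4*I*pi/5))] = 40/5 = 8.
(Exp terms are combined using exp(i*s)*conj(exp(i*t)) = exp(i*(s-t)), and sums of them are collapsed using the identity that for every m > 1 the m distinct m-th roots of unity sum to 0, e.g. 1 + exp(2*I*pi/3) + exp(-2*I*pi/3) = 0.)
A character is irreducible iff <chi, chi> = 1, so this representation is reducible.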